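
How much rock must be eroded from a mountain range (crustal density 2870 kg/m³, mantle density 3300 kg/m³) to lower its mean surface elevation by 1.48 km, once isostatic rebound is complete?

Net drop Δ = e − u = e − e ρ_c/ρ_m = e (ρ_m − ρ_c)/ρ_m.
e = Δ ρ_m/(ρ_m − ρ_c) = 1.48 km × 3300/430 = 11.4 km.

11.4 km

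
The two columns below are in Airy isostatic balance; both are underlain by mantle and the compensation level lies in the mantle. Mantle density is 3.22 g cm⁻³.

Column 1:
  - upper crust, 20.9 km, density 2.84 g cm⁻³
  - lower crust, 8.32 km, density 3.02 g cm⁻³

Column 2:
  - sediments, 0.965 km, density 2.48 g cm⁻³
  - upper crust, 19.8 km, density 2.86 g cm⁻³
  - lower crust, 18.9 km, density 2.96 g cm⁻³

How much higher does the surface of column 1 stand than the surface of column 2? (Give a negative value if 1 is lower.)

For any compensation level in the mantle, the mantle terms cancel and isostasy reduces to e = (Σt_1 − Σt_2) − (Σ(ρt)_1 − Σ(ρt)_2) / ρ_m.
Σt_1 = 29.22 km; Σt_2 = 39.665 km; Σ(ρt)_1 = 84.4824; Σ(ρt)_2 = 114.9652 (in km·g cm⁻³).
e = (29.22 − 39.665) − (84.4824 − 114.9652) / 3.22 = −0.978 km.

−0.978 km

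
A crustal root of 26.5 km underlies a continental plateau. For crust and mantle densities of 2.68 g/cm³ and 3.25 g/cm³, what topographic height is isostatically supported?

5.64 km

Equating mass per unit area of the two columns: ρ_c h = (ρ_m − ρ_c) r.
h = r (ρ_m − ρ_c) / ρ_c = 26.5 km × (3.25 − 2.68) / 2.68 = 5.64 km.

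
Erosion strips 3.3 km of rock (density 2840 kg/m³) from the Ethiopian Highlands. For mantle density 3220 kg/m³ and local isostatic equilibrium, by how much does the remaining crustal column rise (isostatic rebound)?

2.91 km

Unloading: uplift u = e ρ_c/ρ_m = 3.3 km × 2840/3220 = 2.91 km.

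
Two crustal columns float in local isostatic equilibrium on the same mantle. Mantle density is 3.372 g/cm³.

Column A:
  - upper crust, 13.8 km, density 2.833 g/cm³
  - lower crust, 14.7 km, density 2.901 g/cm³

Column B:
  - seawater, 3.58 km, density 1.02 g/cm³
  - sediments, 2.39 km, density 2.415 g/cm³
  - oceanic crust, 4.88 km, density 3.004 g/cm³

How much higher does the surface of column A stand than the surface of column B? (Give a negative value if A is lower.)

For any compensation level in the mantle, the mantle terms cancel and isostasy reduces to e = (Σt_A − Σt_B) − (Σ(ρt)_A − Σ(ρt)_B) / ρ_m.
Σt_A = 28.5 km; Σt_B = 10.85 km; Σ(ρt)_A = 81.7401; Σ(ρt)_B = 24.08297 (in km·g/cm³).
e = (28.5 − 10.85) − (81.7401 − 24.08297) / 3.372 = 0.551 km.

0.551 km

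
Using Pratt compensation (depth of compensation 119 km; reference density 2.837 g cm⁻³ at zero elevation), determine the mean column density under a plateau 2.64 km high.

2.78 g cm⁻³

Pratt balance: ρ_ref D = ρ (D + h).
ρ = ρ_ref D/(D + h) = 2.837 × 119 km/(119 km + 2.64 km) = 2.78 g cm⁻³.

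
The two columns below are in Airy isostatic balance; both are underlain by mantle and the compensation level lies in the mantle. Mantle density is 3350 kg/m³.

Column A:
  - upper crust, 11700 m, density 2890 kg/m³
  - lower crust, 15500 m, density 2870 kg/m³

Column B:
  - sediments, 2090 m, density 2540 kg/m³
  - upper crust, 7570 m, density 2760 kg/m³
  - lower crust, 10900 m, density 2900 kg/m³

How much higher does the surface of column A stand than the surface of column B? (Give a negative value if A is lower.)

For any compensation level in the mantle, the mantle terms cancel and isostasy reduces to e = (Σt_A − Σt_B) − (Σ(ρt)_A − Σ(ρt)_B) / ρ_m.
Σt_A = 27200 m; Σt_B = 20560 m; Σ(ρt)_A = 78298000; Σ(ρt)_B = 57811800 (in m·kg/m³).
e = (27200 − 20560) − (78298000 − 57811800) / 3350 = 525 m.

525 m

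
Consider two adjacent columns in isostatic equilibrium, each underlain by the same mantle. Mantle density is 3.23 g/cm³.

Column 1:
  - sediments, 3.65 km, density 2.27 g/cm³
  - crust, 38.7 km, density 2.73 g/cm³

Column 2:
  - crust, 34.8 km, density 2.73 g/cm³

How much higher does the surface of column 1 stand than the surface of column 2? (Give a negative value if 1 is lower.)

1.69 km

For any compensation level in the mantle, the mantle terms cancel and isostasy reduces to e = (Σt_1 − Σt_2) − (Σ(ρt)_1 − Σ(ρt)_2) / ρ_m.
Σt_1 = 42.35 km; Σt_2 = 34.8 km; Σ(ρt)_1 = 113.9365; Σ(ρt)_2 = 95.004 (in km·g/cm³).
e = (42.35 − 34.8) − (113.9365 − 95.004) / 3.23 = 1.69 km.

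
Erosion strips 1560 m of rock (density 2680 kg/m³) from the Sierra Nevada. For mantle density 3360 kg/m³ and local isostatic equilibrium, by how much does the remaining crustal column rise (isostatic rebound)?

1240 m

Unloading: uplift u = e ρ_c/ρ_m = 1560 m × 2680/3360 = 1240 m.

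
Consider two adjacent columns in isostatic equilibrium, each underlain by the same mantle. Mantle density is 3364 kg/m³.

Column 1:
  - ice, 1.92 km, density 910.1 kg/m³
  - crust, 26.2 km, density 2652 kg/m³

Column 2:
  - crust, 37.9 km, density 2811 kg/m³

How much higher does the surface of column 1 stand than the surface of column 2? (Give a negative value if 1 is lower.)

For any compensation level in the mantle, the mantle terms cancel and isostasy reduces to e = (Σt_1 − Σt_2) − (Σ(ρt)_1 − Σ(ρt)_2) / ρ_m.
Σt_1 = 28.12 km; Σt_2 = 37.9 km; Σ(ρt)_1 = 71229.792; Σ(ρt)_2 = 106536.9 (in km·kg/m³).
e = (28.12 − 37.9) − (71229.792 − 106536.9) / 3364 = 0.716 km.

0.716 km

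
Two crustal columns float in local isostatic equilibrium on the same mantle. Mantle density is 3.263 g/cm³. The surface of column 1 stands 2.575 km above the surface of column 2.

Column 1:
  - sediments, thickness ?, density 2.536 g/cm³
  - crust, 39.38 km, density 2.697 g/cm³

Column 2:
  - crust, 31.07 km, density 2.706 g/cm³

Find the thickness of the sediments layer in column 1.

Take the compensation level at the base of the deeper column (depth z_c below the surface of column 1) and equate Σ ρ_i t_i down to z_c; mantle fills any gap and the z_c terms cancel.
Column 1: x×2.536 + 39.38×2.697 + (z_c − 39.38 − x)×3.263
Column 2: 2.575×0 + 31.07×2.706 + (z_c − 2.575 − 31.07)×3.263
The z_c×3.263 term appears on both sides and cancels. Collect the known terms of each column as K = Σ(ρt)_known − 3.263 × (depth of known layers): K_1 = 106.20786 − 3.263×39.38 = −22.28908; K_2 = 84.07542 − 3.263×(2.575 + 31.07) = −25.708215.
Balance: K_1 − x×(3.263 − 2.536) = K_2, so x = (K_1 − K_2)/(3.263 − 2.536) = 3.41913/0.727 = 4.7 km.

4.7 km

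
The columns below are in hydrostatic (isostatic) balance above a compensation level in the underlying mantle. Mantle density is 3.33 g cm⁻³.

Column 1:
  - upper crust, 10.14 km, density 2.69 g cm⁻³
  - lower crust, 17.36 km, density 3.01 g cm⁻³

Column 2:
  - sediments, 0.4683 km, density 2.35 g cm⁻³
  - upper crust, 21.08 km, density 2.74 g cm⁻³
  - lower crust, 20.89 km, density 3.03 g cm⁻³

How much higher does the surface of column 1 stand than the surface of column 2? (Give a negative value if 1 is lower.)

For any compensation level in the mantle, the mantle terms cancel and isostasy reduces to e = (Σt_1 − Σt_2) − (Σ(ρt)_1 − Σ(ρt)_2) / ρ_m.
Σt_1 = 27.5 km; Σt_2 = 42.4383 km; Σ(ρt)_1 = 79.5302; Σ(ρt)_2 = 122.156405 (in km·g cm⁻³).
e = (27.5 − 42.4383) − (79.5302 − 122.156405) / 3.33 = −2.14 km.

−2.14 km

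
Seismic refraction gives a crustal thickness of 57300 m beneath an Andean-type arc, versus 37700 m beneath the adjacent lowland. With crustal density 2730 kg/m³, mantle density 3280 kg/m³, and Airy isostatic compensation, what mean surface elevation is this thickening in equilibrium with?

Excess crust Δ = 57300 m − 37700 m = 19600 m, split between elevation h and root r with h + r = Δ.
Airy balance ρ_c h = (ρ_m − ρ_c) r gives r = h ρ_c/(ρ_m − ρ_c), so h (1 + ρ_c/(ρ_m − ρ_c)) = Δ, i.e. h = Δ (ρ_m − ρ_c)/ρ_m.
h = 19600 m × 550/3280 = 3290 m.

3290 m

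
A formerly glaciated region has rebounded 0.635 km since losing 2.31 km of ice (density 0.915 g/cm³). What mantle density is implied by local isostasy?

3.33 g/cm³

ρ_m = ρ_ice t / u = 0.915 × 2.31 km/0.635 km = 3.33 g/cm³.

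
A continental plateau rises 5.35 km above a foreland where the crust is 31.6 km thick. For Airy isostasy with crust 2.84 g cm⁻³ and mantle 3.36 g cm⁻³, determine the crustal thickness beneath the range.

Root depth r = h ρ_c / (ρ_m − ρ_c) = 5.35 km × 2.84 / 0.52 = 29.22 km.
Total thickness = T + h + r = 31.6 km + 5.35 km + 29.22 km = 66.2 km.

66.2 km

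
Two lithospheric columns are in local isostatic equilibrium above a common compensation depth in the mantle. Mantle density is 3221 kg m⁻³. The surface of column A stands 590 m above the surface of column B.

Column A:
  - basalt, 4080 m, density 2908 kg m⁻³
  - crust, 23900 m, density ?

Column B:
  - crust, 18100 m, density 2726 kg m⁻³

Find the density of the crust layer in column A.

2820 kg m⁻³

Take the compensation level at the base of the deeper column (depth z_c below the surface of column A) and equate Σ ρ_i t_i down to z_c; mantle fills any gap and the z_c terms cancel.
Column A: 4080×2908 + 23900×ρ + (z_c − 27980)×3221
Column B: 590×0 + 18100×2726 + (z_c − 590 − 18100)×3221
The z_c×3221 term appears on both sides and cancels. Collect the known terms of each column as K = Σ(ρt)_known − 3221 × (depth of known layers): K_A = 11864640 − 3221×27980 = −78258940; K_B = 49340600 − 3221×(590 + 18100) = −10859890.
Balance: K_A + 23900×ρ = K_B, so ρ = (K_B − K_A)/23900 = 67399000/23900 = 2820 kg m⁻³.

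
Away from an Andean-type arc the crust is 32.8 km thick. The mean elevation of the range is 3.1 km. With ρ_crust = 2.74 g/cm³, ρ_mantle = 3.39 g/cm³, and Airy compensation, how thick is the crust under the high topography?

Root depth r = h ρ_c / (ρ_m − ρ_c) = 3.1 km × 2.74 / 0.65 = 13.07 km.
Total thickness = T + h + r = 32.8 km + 3.1 km + 13.07 km = 49 km.

49 km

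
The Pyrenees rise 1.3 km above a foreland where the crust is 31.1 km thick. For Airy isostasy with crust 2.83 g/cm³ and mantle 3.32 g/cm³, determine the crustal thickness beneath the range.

39.9 km

Root depth r = h ρ_c / (ρ_m − ρ_c) = 1.3 km × 2.83 / 0.49 = 7.508 km.
Total thickness = T + h + r = 31.1 km + 1.3 km + 7.508 km = 39.9 km.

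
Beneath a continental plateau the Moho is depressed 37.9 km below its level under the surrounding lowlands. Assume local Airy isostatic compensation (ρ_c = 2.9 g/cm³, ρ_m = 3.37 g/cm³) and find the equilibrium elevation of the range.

Equating mass per unit area of the two columns: ρ_c h = (ρ_m − ρ_c) r.
h = r (ρ_m − ρ_c) / ρ_c = 37.9 km × (3.37 − 2.9) / 2.9 = 6.14 km.

6.14 km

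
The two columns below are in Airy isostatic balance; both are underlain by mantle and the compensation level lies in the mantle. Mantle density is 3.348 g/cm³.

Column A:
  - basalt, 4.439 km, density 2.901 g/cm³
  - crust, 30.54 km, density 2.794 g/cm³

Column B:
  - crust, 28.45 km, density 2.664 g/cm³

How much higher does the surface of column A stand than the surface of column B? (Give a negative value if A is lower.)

−0.166 km

For any compensation level in the mantle, the mantle terms cancel and isostasy reduces to e = (Σt_A − Σt_B) − (Σ(ρt)_A − Σ(ρt)_B) / ρ_m.
Σt_A = 34.979 km; Σt_B = 28.45 km; Σ(ρt)_A = 98.206299; Σ(ρt)_B = 75.7908 (in km·g/cm³).
e = (34.979 − 28.45) − (98.206299 − 75.7908) / 3.348 = −0.166 km.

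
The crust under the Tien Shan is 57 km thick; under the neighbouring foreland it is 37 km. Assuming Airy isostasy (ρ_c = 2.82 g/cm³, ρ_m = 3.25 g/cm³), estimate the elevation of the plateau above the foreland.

Excess crust Δ = 57 km − 37 km = 20 km, split between elevation h and root r with h + r = Δ.
Airy balance ρ_c h = (ρ_m − ρ_c) r gives r = h ρ_c/(ρ_m − ρ_c), so h (1 + ρ_c/(ρ_m − ρ_c)) = Δ, i.e. h = Δ (ρ_m − ρ_c)/ρ_m.
h = 20 km × 0.43/3.25 = 2.65 km.

2.65 km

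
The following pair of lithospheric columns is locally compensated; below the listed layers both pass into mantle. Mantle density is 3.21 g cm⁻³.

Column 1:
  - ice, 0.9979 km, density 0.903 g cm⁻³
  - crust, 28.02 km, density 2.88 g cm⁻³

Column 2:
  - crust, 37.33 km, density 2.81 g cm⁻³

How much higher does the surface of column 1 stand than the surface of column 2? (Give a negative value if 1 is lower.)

−1.05 km

For any compensation level in the mantle, the mantle terms cancel and isostasy reduces to e = (Σt_1 − Σt_2) − (Σ(ρt)_1 − Σ(ρt)_2) / ρ_m.
Σt_1 = 29.0179 km; Σt_2 = 37.33 km; Σ(ρt)_1 = 81.5987037; Σ(ρt)_2 = 104.8973 (in km·g cm⁻³).
e = (29.0179 − 37.33) − (81.5987037 − 104.8973) / 3.21 = −1.05 km.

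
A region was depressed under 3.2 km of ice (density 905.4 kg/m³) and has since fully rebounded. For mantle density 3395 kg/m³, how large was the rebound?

Removing the load lets mantle flow back in; uplift u satisfies ρ_ice t = ρ_m u.
u = t ρ_ice/ρ_m = 3.2 km × 905.4/3395 = 0.853 km.

0.853 km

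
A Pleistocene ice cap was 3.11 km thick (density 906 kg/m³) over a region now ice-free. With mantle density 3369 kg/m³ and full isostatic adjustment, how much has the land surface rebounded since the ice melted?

0.836 km

Removing the load lets mantle flow back in; uplift u satisfies ρ_ice t = ρ_m u.
u = t ρ_ice/ρ_m = 3.11 km × 906/3369 = 0.836 km.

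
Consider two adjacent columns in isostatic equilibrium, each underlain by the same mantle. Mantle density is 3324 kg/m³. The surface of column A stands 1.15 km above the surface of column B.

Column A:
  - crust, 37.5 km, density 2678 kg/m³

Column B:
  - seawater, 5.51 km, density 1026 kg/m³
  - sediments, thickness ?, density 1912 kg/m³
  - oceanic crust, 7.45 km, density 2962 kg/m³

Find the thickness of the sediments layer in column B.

Take the compensation level at the base of the deeper column (depth z_c below the surface of column A) and equate Σ ρ_i t_i down to z_c; mantle fills any gap and the z_c terms cancel.
Column A: 37.5×2678 + (z_c − 37.5)×3324
Column B: 1.15×0 + 5.51×1026 + x×1912 + 7.45×2962 + (z_c − 1.15 − 12.96 − x)×3324
The z_c×3324 term appears on both sides and cancels. Collect the known terms of each column as K = Σ(ρt)_known − 3324 × (depth of known layers): K_A = 100425 − 3324×37.5 = −24225; K_B = 27720.16 − 3324×(1.15 + 12.96) = −19181.48.
Balance: K_A = K_B − x×(3324 − 1912), so x = (K_B − K_A)/(3324 − 1912) = 5043.52/1412 = 3.57 km.

3.57 km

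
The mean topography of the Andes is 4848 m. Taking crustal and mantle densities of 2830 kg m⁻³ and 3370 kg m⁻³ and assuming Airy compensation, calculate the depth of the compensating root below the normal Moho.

Isostatic balance requires: the weight of the topography is balanced by the buoyancy of the root, ρ_c h = (ρ_m − ρ_c) r.
r = h · ρ_c / (ρ_m − ρ_c) = 4848 m × 2830 / (3370 − 2830) = 25400 m.

25400 m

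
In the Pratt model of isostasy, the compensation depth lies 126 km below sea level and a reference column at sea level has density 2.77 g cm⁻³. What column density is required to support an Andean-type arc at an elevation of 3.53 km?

Pratt balance: ρ_ref D = ρ (D + h).
ρ = ρ_ref D/(D + h) = 2.77 × 126 km/(126 km + 3.53 km) = 2.69 g cm⁻³.

2.69 g cm⁻³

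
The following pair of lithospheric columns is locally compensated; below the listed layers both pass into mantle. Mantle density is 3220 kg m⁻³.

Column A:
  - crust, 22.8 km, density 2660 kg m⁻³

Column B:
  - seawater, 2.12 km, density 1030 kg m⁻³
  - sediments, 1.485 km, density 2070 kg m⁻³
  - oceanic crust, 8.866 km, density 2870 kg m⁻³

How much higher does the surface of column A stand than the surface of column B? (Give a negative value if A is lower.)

For any compensation level in the mantle, the mantle terms cancel and isostasy reduces to e = (Σt_A − Σt_B) − (Σ(ρt)_A − Σ(ρt)_B) / ρ_m.
Σt_A = 22.8 km; Σt_B = 12.471 km; Σ(ρt)_A = 60648; Σ(ρt)_B = 30702.97 (in km·kg m⁻³).
e = (22.8 − 12.471) − (60648 − 30702.97) / 3220 = 1.03 km.

1.03 km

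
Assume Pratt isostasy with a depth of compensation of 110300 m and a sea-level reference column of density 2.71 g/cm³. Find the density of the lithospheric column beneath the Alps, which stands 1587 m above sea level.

Pratt balance: ρ_ref D = ρ (D + h).
ρ = ρ_ref D/(D + h) = 2.71 × 110300 m/(110300 m + 1587 m) = 2.67 g/cm³.

2.67 g/cm³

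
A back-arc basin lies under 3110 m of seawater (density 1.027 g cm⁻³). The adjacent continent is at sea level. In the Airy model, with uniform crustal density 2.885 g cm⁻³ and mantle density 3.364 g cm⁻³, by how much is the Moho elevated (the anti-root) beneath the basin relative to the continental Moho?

Equating mass per unit area of the two columns: replacing crust with seawater at the top is compensated by replacing crust with mantle at the base: d (ρ_c − ρ_w) = a (ρ_m − ρ_c).
a = d (ρ_c − ρ_w)/(ρ_m − ρ_c) = 3110 m × 1.858/0.479 = 12100 m.

12100 m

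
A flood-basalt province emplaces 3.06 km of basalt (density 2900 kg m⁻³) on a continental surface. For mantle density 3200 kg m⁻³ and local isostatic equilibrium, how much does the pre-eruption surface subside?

2.77 km

Subaerial loading: s = t ρ_load / ρ_m.
s = 3.06 km × 2900/3200 = 2.77 km.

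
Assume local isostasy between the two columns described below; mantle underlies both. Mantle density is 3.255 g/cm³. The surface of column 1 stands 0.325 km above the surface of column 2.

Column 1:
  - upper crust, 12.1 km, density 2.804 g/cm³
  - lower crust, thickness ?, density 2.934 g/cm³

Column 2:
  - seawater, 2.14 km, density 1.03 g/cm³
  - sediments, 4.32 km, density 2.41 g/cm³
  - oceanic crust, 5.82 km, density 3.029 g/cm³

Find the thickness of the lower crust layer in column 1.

Take the compensation level at the base of the deeper column (depth z_c below the surface of column 1) and equate Σ ρ_i t_i down to z_c; mantle fills any gap and the z_c terms cancel.
Column 1: 12.1×2.804 + x×2.934 + (z_c − 12.1 − x)×3.255
Column 2: 0.325×0 + 2.14×1.03 + 4.32×2.41 + 5.82×3.029 + (z_c − 0.325 − 12.28)×3.255
The z_c×3.255 term appears on both sides and cancels. Collect the known terms of each column as K = Σ(ρt)_known − 3.255 × (depth of known layers): K_1 = 33.9284 − 3.255×12.1 = −5.4571; K_2 = 30.24418 − 3.255×(0.325 + 12.28) = −10.785095.
Balance: K_1 − x×(3.255 − 2.934) = K_2, so x = (K_1 − K_2)/(3.255 − 2.934) = 5.32799/0.321 = 16.6 km.

16.6 km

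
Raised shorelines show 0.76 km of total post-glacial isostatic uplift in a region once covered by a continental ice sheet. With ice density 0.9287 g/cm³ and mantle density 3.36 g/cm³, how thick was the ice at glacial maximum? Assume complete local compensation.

2.75 km

u = t ρ_ice/ρ_m → t = u ρ_m/ρ_ice = 0.76 km × 3.36/0.9287 = 2.75 km.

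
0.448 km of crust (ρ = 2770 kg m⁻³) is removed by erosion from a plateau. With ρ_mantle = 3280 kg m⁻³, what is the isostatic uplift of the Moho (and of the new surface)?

0.378 km

Unloading: uplift u = e ρ_c/ρ_m = 0.448 km × 2770/3280 = 0.378 km.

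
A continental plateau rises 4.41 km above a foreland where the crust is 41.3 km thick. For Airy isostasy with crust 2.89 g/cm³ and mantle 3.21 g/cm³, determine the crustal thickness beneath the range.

Root depth r = h ρ_c / (ρ_m − ρ_c) = 4.41 km × 2.89 / 0.32 = 39.83 km.
Total thickness = T + h + r = 41.3 km + 4.41 km + 39.83 km = 85.5 km.

85.5 km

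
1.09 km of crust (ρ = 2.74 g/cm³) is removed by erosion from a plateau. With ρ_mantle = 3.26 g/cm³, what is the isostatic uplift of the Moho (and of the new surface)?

Unloading: uplift u = e ρ_c/ρ_m = 1.09 km × 2.74/3.26 = 0.916 km.

0.916 km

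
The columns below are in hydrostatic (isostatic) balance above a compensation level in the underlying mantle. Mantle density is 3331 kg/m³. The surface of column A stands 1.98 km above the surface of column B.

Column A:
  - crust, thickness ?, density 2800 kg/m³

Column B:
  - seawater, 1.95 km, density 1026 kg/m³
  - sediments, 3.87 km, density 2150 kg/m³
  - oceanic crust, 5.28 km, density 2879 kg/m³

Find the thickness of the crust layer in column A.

Take the compensation level at the base of the deeper column (depth z_c below the surface of column A) and equate Σ ρ_i t_i down to z_c; mantle fills any gap and the z_c terms cancel.
Column A: x×2800 + (z_c − 0 − x)×3331
Column B: 1.98×0 + 1.95×1026 + 3.87×2150 + 5.28×2879 + (z_c − 1.98 − 11.1)×3331
The z_c×3331 term appears on both sides and cancels. Collect the known terms of each column as K = Σ(ρt)_known − 3331 × (depth of known layers): K_A = 0 − 3331×0 = 0; K_B = 25522.32 − 3331×(1.98 + 11.1) = −18047.16.
Balance: K_A − x×(3331 − 2800) = K_B, so x = (K_A − K_B)/(3331 − 2800) = 18047.2/531 = 34 km.

34 km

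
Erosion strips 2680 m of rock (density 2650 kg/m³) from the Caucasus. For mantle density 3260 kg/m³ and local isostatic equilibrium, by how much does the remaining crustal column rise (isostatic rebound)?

2180 m

Unloading: uplift u = e ρ_c/ρ_m = 2680 m × 2650/3260 = 2180 m.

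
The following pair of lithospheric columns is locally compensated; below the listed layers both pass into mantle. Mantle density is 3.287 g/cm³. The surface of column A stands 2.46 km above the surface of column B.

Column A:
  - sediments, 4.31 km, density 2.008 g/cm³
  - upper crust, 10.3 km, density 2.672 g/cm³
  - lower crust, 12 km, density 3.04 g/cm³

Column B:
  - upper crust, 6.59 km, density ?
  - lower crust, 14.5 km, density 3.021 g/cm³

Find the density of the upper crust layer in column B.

Take the compensation level at the base of the deeper column (depth z_c below the surface of column A) and equate Σ ρ_i t_i down to z_c; mantle fills any gap and the z_c terms cancel.
Column A: 4.31×2.008 + 10.3×2.672 + 12×3.04 + (z_c − 26.61)×3.287
Column B: 2.46×0 + 6.59×ρ + 14.5×3.021 + (z_c − 2.46 − 21.09)×3.287
The z_c×3.287 term appears on both sides and cancels. Collect the known terms of each column as K = Σ(ρt)_known − 3.287 × (depth of known layers): K_A = 72.65608 − 3.287×26.61 = −14.81099; K_B = 43.8045 − 3.287×(2.46 + 21.09) = −33.60435.
Balance: K_A = K_B + 6.59×ρ, so ρ = (K_A − K_B)/6.59 = 18.7934/6.59 = 2.85 g/cm³.

2.85 g/cm³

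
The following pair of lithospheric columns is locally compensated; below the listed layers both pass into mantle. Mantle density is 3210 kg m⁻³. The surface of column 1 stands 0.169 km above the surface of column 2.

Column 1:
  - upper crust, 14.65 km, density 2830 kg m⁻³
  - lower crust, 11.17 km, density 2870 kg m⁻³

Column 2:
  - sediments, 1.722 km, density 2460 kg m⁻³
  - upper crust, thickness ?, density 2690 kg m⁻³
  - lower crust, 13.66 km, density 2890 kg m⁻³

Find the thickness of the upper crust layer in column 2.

Take the compensation level at the base of the deeper column (depth z_c below the surface of column 1) and equate Σ ρ_i t_i down to z_c; mantle fills any gap and the z_c terms cancel.
Column 1: 14.65×2830 + 11.17×2870 + (z_c − 25.82)×3210
Column 2: 0.169×0 + 1.722×2460 + x×2690 + 13.66×2890 + (z_c − 0.169 − 15.382 − x)×3210
The z_c×3210 term appears on both sides and cancels. Collect the known terms of each column as K = Σ(ρt)_known − 3210 × (depth of known layers): K_1 = 73517.4 − 3210×25.82 = −9364.8; K_2 = 43713.52 − 3210×(0.169 + 15.382) = −6205.19.
Balance: K_1 = K_2 − x×(3210 − 2690), so x = (K_2 − K_1)/(3210 − 2690) = 3159.61/520 = 6.08 km.

6.08 km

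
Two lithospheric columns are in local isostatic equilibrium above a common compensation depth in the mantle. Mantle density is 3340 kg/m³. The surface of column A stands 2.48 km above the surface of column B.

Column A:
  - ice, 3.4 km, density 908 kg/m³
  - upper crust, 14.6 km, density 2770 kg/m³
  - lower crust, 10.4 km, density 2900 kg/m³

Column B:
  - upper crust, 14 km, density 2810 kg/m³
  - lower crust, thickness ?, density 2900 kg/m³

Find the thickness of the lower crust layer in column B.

Take the compensation level at the base of the deeper column (depth z_c below the surface of column A) and equate Σ ρ_i t_i down to z_c; mantle fills any gap and the z_c terms cancel.
Column A: 3.4×908 + 14.6×2770 + 10.4×2900 + (z_c − 28.4)×3340
Column B: 2.48×0 + 14×2810 + x×2900 + (z_c − 2.48 − 14 − x)×3340
The z_c×3340 term appears on both sides and cancels. Collect the known terms of each column as K = Σ(ρt)_known − 3340 × (depth of known layers): K_A = 73689.2 − 3340×28.4 = −21166.8; K_B = 39340 − 3340×(2.48 + 14) = −15703.2.
Balance: K_A = K_B − x×(3340 − 2900), so x = (K_B − K_A)/(3340 − 2900) = 5463.6/440 = 12.4 km.

12.4 km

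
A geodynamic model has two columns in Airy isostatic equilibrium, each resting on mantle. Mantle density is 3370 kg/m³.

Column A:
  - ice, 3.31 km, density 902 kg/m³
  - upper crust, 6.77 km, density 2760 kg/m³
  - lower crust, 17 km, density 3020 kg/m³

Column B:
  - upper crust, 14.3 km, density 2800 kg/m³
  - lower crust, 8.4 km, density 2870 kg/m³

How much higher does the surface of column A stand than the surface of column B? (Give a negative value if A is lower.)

1.75 km

For any compensation level in the mantle, the mantle terms cancel and isostasy reduces to e = (Σt_A − Σt_B) − (Σ(ρt)_A − Σ(ρt)_B) / ρ_m.
Σt_A = 27.08 km; Σt_B = 22.7 km; Σ(ρt)_A = 73010.82; Σ(ρt)_B = 64148 (in km·kg/m³).
e = (27.08 − 22.7) − (73010.82 − 64148) / 3370 = 1.75 km.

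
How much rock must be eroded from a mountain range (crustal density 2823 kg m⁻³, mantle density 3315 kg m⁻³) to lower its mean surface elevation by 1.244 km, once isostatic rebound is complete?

8.38 km

Net drop Δ = e − u = e − e ρ_c/ρ_m = e (ρ_m − ρ_c)/ρ_m.
e = Δ ρ_m/(ρ_m − ρ_c) = 1.244 km × 3315/492 = 8.38 km.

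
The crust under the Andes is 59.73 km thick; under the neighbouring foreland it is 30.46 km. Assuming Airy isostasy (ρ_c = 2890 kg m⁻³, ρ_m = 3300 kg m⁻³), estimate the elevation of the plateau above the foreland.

Excess crust Δ = 59.73 km − 30.46 km = 29.27 km, split between elevation h and root r with h + r = Δ.
Airy balance ρ_c h = (ρ_m − ρ_c) r gives r = h ρ_c/(ρ_m − ρ_c), so h (1 + ρ_c/(ρ_m − ρ_c)) = Δ, i.e. h = Δ (ρ_m − ρ_c)/ρ_m.
h = 29.27 km × 410/3300 = 3.64 km.

3.64 km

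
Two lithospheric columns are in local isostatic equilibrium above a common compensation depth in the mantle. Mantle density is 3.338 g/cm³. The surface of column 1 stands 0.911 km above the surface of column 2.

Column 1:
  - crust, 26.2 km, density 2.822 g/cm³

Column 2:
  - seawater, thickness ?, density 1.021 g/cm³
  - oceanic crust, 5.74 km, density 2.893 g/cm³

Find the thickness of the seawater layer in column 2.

Take the compensation level at the base of the deeper column (depth z_c below the surface of column 1) and equate Σ ρ_i t_i down to z_c; mantle fills any gap and the z_c terms cancel.
Column 1: 26.2×2.822 + (z_c − 26.2)×3.338
Column 2: 0.911×0 + x×1.021 + 5.74×2.893 + (z_c − 0.911 − 5.74 − x)×3.338
The z_c×3.338 term appears on both sides and cancels. Collect the known terms of each column as K = Σ(ρt)_known − 3.338 × (depth of known layers): K_1 = 73.9364 − 3.338×26.2 = −13.5192; K_2 = 16.60582 − 3.338×(0.911 + 5.74) = −5.595218.
Balance: K_1 = K_2 − x×(3.338 − 1.021), so x = (K_2 − K_1)/(3.338 − 1.021) = 7.92398/2.317 = 3.42 km.

3.42 km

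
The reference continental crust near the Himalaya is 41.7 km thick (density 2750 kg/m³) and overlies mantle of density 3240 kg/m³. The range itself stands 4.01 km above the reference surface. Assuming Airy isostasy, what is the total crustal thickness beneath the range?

68.2 km

Root depth r = h ρ_c / (ρ_m − ρ_c) = 4.01 km × 2750 / 490 = 22.51 km.
Total thickness = T + h + r = 41.7 km + 4.01 km + 22.51 km = 68.2 km.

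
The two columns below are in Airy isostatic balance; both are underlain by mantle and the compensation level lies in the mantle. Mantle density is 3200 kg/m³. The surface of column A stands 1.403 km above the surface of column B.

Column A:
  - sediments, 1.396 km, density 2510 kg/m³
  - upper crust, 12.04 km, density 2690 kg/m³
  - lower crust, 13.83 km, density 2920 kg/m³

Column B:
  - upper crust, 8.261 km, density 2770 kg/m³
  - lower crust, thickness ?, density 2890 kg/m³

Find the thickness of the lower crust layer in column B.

9.47 km

Take the compensation level at the base of the deeper column (depth z_c below the surface of column A) and equate Σ ρ_i t_i down to z_c; mantle fills any gap and the z_c terms cancel.
Column A: 1.396×2510 + 12.04×2690 + 13.83×2920 + (z_c − 27.266)×3200
Column B: 1.403×0 + 8.261×2770 + x×2890 + (z_c − 1.403 − 8.261 − x)×3200
The z_c×3200 term appears on both sides and cancels. Collect the known terms of each column as K = Σ(ρt)_known − 3200 × (depth of known layers): K_A = 76275.16 − 3200×27.266 = −10976.04; K_B = 22882.97 − 3200×(1.403 + 8.261) = −8041.83.
Balance: K_A = K_B − x×(3200 − 2890), so x = (K_B − K_A)/(3200 − 2890) = 2934.21/310 = 9.47 km.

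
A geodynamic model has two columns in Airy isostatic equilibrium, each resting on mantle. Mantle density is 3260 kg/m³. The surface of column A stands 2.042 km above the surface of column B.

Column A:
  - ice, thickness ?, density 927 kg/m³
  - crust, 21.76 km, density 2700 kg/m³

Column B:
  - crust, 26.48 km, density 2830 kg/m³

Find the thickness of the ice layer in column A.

2.51 km

Take the compensation level at the base of the deeper column (depth z_c below the surface of column A) and equate Σ ρ_i t_i down to z_c; mantle fills any gap and the z_c terms cancel.
Column A: x×927 + 21.76×2700 + (z_c − 21.76 − x)×3260
Column B: 2.042×0 + 26.48×2830 + (z_c − 2.042 − 26.48)×3260
The z_c×3260 term appears on both sides and cancels. Collect the known terms of each column as K = Σ(ρt)_known − 3260 × (depth of known layers): K_A = 58752 − 3260×21.76 = −12185.6; K_B = 74938.4 − 3260×(2.042 + 26.48) = −18043.32.
Balance: K_A − x×(3260 − 927) = K_B, so x = (K_A − K_B)/(3260 − 927) = 5857.72/2333 = 2.51 km.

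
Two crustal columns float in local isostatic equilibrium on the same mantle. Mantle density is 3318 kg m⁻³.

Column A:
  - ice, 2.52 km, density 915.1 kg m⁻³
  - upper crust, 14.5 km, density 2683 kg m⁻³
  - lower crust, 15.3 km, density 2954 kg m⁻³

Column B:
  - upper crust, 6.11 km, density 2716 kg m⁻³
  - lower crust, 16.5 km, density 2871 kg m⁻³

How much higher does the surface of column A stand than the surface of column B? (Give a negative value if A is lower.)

For any compensation level in the mantle, the mantle terms cancel and isostasy reduces to e = (Σt_A − Σt_B) − (Σ(ρt)_A − Σ(ρt)_B) / ρ_m.
Σt_A = 32.32 km; Σt_B = 22.61 km; Σ(ρt)_A = 86405.752; Σ(ρt)_B = 63966.26 (in km·kg m⁻³).
e = (32.32 − 22.61) − (86405.752 − 63966.26) / 3318 = 2.95 km.

2.95 km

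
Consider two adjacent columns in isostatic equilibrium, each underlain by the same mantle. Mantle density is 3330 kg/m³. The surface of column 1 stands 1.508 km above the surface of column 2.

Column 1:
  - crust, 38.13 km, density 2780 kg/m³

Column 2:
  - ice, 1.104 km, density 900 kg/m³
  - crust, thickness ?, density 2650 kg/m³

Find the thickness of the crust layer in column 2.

Take the compensation level at the base of the deeper column (depth z_c below the surface of column 1) and equate Σ ρ_i t_i down to z_c; mantle fills any gap and the z_c terms cancel.
Column 1: 38.13×2780 + (z_c − 38.13)×3330
Column 2: 1.508×0 + 1.104×900 + x×2650 + (z_c − 1.508 − 1.104 − x)×3330
The z_c×3330 term appears on both sides and cancels. Collect the known terms of each column as K = Σ(ρt)_known − 3330 × (depth of known layers): K_1 = 106001.4 − 3330×38.13 = −20971.5; K_2 = 993.6 − 3330×(1.508 + 1.104) = −7704.36.
Balance: K_1 = K_2 − x×(3330 − 2650), so x = (K_2 − K_1)/(3330 − 2650) = 13267.1/680 = 19.5 km.

19.5 km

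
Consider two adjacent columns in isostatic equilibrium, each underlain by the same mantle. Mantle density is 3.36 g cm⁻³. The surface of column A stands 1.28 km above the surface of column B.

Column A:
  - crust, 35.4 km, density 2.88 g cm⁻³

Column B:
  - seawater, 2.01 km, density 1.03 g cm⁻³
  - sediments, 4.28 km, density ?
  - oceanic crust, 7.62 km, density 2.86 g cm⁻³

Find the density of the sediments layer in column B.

Take the compensation level at the base of the deeper column (depth z_c below the surface of column A) and equate Σ ρ_i t_i down to z_c; mantle fills any gap and the z_c terms cancel.
Column A: 35.4×2.88 + (z_c − 35.4)×3.36
Column B: 1.28×0 + 2.01×1.03 + 4.28×ρ + 7.62×2.86 + (z_c − 1.28 − 13.91)×3.36
The z_c×3.36 term appears on both sides and cancels. Collect the known terms of each column as K = Σ(ρt)_known − 3.36 × (depth of known layers): K_A = 101.952 − 3.36×35.4 = −16.992; K_B = 23.8635 − 3.36×(1.28 + 13.91) = −27.1749.
Balance: K_A = K_B + 4.28×ρ, so ρ = (K_A − K_B)/4.28 = 10.1829/4.28 = 2.38 g cm⁻³.

2.38 g cm⁻³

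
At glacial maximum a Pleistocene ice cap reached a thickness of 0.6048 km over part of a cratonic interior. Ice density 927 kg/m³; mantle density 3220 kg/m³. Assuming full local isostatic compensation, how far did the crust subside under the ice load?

Balancing pressure at the compensation depth: the ice load ρ_ice t is balanced by mantle displaced below, ρ_m s.
s = t ρ_ice / ρ_m = 0.6048 km × 927/3220 = 0.174 km.

0.174 km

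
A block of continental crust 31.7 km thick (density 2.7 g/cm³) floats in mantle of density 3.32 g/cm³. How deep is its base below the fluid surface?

Draft d = t ρ_obj/ρ_fluid = 31.7 km × 2.7/3.32 = 25.8 km.

25.8 km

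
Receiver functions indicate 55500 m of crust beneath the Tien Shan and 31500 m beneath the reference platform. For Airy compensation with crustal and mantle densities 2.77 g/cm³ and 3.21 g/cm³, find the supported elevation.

Excess crust Δ = 55500 m − 31500 m = 24000 m, split between elevation h and root r with h + r = Δ.
Airy balance ρ_c h = (ρ_m − ρ_c) r gives r = h ρ_c/(ρ_m − ρ_c), so h (1 + ρ_c/(ρ_m − ρ_c)) = Δ, i.e. h = Δ (ρ_m − ρ_c)/ρ_m.
h = 24000 m × 0.44/3.21 = 3290 m.

3290 m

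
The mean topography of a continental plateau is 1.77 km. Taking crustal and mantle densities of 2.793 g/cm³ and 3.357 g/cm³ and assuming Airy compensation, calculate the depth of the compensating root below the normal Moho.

8.77 km

In Airy isostatic equilibrium: the weight of the topography is balanced by the buoyancy of the root, ρ_c h = (ρ_m − ρ_c) r.
r = h · ρ_c / (ρ_m − ρ_c) = 1.77 km × 2.793 / (3.357 − 2.793) = 8.77 km.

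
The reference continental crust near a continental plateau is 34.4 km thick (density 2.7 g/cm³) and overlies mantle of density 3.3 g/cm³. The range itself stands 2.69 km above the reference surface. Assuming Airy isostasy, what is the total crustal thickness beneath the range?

Root depth r = h ρ_c / (ρ_m − ρ_c) = 2.69 km × 2.7 / 0.6 = 12.11 km.
Total thickness = T + h + r = 34.4 km + 2.69 km + 12.11 km = 49.2 km.

49.2 km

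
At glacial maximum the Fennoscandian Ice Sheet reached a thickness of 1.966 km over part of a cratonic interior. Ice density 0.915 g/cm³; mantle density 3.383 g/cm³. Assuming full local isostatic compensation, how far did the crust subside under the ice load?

0.532 km

For local isostatic compensation: the ice load ρ_ice t is balanced by mantle displaced below, ρ_m s.
s = t ρ_ice / ρ_m = 1.966 km × 0.915/3.383 = 0.532 km.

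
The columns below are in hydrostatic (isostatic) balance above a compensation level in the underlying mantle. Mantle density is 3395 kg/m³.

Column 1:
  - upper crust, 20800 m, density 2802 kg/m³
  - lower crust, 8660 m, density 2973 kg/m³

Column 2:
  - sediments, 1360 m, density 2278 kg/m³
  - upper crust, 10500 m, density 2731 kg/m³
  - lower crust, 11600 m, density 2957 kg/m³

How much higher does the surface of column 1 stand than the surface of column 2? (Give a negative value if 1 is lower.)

712 m

For any compensation level in the mantle, the mantle terms cancel and isostasy reduces to e = (Σt_1 − Σt_2) − (Σ(ρt)_1 − Σ(ρt)_2) / ρ_m.
Σt_1 = 29460 m; Σt_2 = 23460 m; Σ(ρt)_1 = 84027780; Σ(ρt)_2 = 66074780 (in m·kg/m³).
e = (29460 − 23460) − (84027780 − 66074780) / 3395 = 712 m.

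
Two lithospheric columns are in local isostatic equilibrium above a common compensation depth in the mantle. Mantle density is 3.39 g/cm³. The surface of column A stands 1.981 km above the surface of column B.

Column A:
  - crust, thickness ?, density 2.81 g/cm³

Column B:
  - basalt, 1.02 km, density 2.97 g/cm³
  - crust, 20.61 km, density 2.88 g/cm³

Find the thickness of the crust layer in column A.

30.4 km

Take the compensation level at the base of the deeper column (depth z_c below the surface of column A) and equate Σ ρ_i t_i down to z_c; mantle fills any gap and the z_c terms cancel.
Column A: x×2.81 + (z_c − 0 − x)×3.39
Column B: 1.981×0 + 1.02×2.97 + 20.61×2.88 + (z_c − 1.981 − 21.63)×3.39
The z_c×3.39 term appears on both sides and cancels. Collect the known terms of each column as K = Σ(ρt)_known − 3.39 × (depth of known layers): K_A = 0 − 3.39×0 = 0; K_B = 62.3862 − 3.39×(1.981 + 21.63) = −17.65509.
Balance: K_A − x×(3.39 − 2.81) = K_B, so x = (K_A − K_B)/(3.39 − 2.81) = 17.6551/0.58 = 30.4 km.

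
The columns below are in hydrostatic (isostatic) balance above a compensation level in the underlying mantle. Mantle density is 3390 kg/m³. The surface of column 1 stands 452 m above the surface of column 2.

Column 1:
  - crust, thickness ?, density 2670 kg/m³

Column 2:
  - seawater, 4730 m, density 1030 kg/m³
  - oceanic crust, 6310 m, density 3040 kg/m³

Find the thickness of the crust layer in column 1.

20700 m

Take the compensation level at the base of the deeper column (depth z_c below the surface of column 1) and equate Σ ρ_i t_i down to z_c; mantle fills any gap and the z_c terms cancel.
Column 1: x×2670 + (z_c − 0 − x)×3390
Column 2: 452×0 + 4730×1030 + 6310×3040 + (z_c − 452 − 11040)×3390
The z_c×3390 term appears on both sides and cancels. Collect the known terms of each column as K = Σ(ρt)_known − 3390 × (depth of known layers): K_1 = 0 − 3390×0 = 0; K_2 = 24054300 − 3390×(452 + 11040) = −14903580.
Balance: K_1 − x×(3390 − 2670) = K_2, so x = (K_1 − K_2)/(3390 − 2670) = 14903600/720 = 20700 m.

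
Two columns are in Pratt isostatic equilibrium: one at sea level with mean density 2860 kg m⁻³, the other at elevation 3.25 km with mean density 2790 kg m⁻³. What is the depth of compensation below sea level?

130 km

ρ_ref D = ρ (D + h) → D (ρ_ref − ρ) = ρ h.
D = ρ h/(ρ_ref − ρ) = 2790 × 3.25 km/(2860 − 2790) = 130 km.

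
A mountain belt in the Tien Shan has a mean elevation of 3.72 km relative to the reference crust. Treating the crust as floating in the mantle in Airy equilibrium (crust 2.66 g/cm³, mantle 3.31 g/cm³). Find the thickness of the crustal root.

15.2 km

Isostatic balance requires: the weight of the topography is balanced by the buoyancy of the root, ρ_c h = (ρ_m − ρ_c) r.
r = h · ρ_c / (ρ_m − ρ_c) = 3.72 km × 2.66 / (3.31 − 2.66) = 15.2 km.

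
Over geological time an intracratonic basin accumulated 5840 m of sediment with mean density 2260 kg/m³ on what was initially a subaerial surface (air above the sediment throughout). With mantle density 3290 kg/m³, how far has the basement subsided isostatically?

4010 m

Subaerial load: s = t ρ_sed / ρ_m = 5840 m × 2260/3290 = 4010 m.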